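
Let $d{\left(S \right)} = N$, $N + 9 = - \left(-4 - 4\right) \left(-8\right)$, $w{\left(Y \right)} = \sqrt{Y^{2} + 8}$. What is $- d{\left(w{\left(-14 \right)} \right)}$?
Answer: $73$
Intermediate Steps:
$w{\left(Y \right)} = \sqrt{8 + Y^{2}}$
$N = -73$ ($N = -9 - \left(-4 - 4\right) \left(-8\right) = -9 - \left(-8\right) \left(-8\right) = -9 - 64 = -73$)
$d{\left(S \right)} = -73$
$- d{\left(w{\left(-14 \right)} \right)} = \left(-1\right) \left(-73\right) = 73$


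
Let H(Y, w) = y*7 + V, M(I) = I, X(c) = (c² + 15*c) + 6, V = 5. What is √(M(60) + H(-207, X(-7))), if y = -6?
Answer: √23 ≈ 4.7958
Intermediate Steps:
X(c) = 6 + c² + 15*c
H(Y, w) = -37 (H(Y, w) = -6*7 + 5 = -42 + 5 = -37)
√(M(60) + H(-207, X(-7))) = √(60 - 37) = √23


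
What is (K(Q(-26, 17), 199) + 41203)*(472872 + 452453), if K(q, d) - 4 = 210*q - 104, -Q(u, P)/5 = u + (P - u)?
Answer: 21516582225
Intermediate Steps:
Q(u, P) = -5*P (Q(u, P) = -5*(u + (P - u)) = -5*P)
K(q, d) = -100 + 210*q (K(q, d) = 4 + (210*q - 104) = 4 + (-104 + 210*q) = -100 + 210*q)
(K(Q(-26, 17), 199) + 41203)*(472872 + 452453) = ((-100 + 210*(-5*17)) + 41203)*(472872 + 452453) = ((-100 + 210*(-85)) + 41203)*925325 = ((-100 - 17850) + 41203)*925325 = (-17950 + 41203)*925325 = 23253*925325 = 21516582225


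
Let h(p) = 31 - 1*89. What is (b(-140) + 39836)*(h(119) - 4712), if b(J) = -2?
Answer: -190008180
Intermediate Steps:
h(p) = -58 (h(p) = 31 - 89 = -58)
(b(-140) + 39836)*(h(119) - 4712) = (-2 + 39836)*(-58 - 4712) = 39834*(-4770) = -190008180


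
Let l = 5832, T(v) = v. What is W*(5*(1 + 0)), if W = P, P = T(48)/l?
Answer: 10/243 ≈ 0.041152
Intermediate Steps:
P = 2/243 (P = 48/5832 = 48*(1/5832) = 2/243 ≈ 0.0082304)
W = 2/243 ≈ 0.0082304
W*(5*(1 + 0)) = 2*(5*(1 + 0))/243 = 2*(5*1)/243 = (2/243)*5 = 10/243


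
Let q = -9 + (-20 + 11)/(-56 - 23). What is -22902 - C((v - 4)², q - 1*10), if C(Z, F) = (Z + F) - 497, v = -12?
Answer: -1788727/79 ≈ -22642.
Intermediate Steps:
q = -702/79 (q = -9 - 9/(-79) = -9 - 9*(-1/79) = -9 + 9/79 = -702/79 ≈ -8.8861)
C(Z, F) = -497 + F + Z (C(Z, F) = (F + Z) - 497 = -497 + F + Z)
-22902 - C((v - 4)², q - 1*10) = -22902 - (-497 + (-702/79 - 1*10) + (-12 - 4)²) = -22902 - (-497 + (-702/79 - 10) + (-16)²) = -22902 - (-497 - 1492/79 + 256) = -22902 - 1*(-20531/79) = -22902 + 20531/79 = -1788727/79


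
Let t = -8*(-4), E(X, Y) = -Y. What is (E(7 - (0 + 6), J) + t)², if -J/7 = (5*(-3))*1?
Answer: 5329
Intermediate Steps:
J = 105 (J = -7*5*(-3) = -(-105) = -7*(-15) = 105)
t = 32
(E(7 - (0 + 6), J) + t)² = (-1*105 + 32)² = (-105 + 32)² = (-73)² = 5329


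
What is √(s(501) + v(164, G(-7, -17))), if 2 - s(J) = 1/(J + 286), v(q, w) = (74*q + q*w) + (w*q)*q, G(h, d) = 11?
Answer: 5*√7675171067/787 ≈ 556.59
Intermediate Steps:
v(q, w) = 74*q + q*w + w*q² (v(q, w) = (74*q + q*w) + (q*w)*q = (74*q + q*w) + w*q² = 74*q + q*w + w*q²)
s(J) = 2 - 1/(286 + J) (s(J) = 2 - 1/(J + 286) = 2 - 1/(286 + J))
√(s(501) + v(164, G(-7, -17))) = √((571 + 2*501)/(286 + 501) + 164*(74 + 11 + 164*11)) = √((571 + 1002)/787 + 164*(74 + 11 + 1804)) = √((1/787)*1573 + 164*1889) = √(1573/787 + 309796) = √(243811025/787) = 5*√7675171067/787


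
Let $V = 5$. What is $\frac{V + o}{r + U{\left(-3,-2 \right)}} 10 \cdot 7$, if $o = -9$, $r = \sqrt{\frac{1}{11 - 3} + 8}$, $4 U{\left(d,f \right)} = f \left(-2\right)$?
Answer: $\frac{2240}{57} - \frac{560 \sqrt{130}}{57} \approx -72.719$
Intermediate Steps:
$U{\left(d,f \right)} = - \frac{f}{2}$ ($U{\left(d,f \right)} = \frac{f \left(-2\right)}{4} = \frac{\left(-2\right) f}{4} = - \frac{f}{2}$)
$r = \frac{\sqrt{130}}{4}$ ($r = \sqrt{\frac{1}{8} + 8} = \sqrt{\frac{65}{8}} = \frac{\sqrt{130}}{4} \approx 2.8504$)
$\frac{V + o}{r + U{\left(-3,-2 \right)}} 10 \cdot 7 = \frac{5 - 9}{\frac{\sqrt{130}}{4} - -1} \cdot 10 \cdot 7 = - \frac{4}{\frac{\sqrt{130}}{4} + 1} \cdot 10 \cdot 7 = - \frac{4}{1 + \frac{\sqrt{130}}{4}} \cdot 10 \cdot 7 = - \frac{40}{1 + \frac{\sqrt{130}}{4}} \cdot 7 = - \frac{280}{1 + \frac{\sqrt{130}}{4}}$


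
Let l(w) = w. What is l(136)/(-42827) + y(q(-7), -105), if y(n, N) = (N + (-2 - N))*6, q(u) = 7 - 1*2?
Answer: -514060/42827 ≈ -12.003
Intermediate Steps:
q(u) = 5 (q(u) = 7 - 2 = 5)
y(n, N) = -12 (y(n, N) = -2*6 = -12)
l(136)/(-42827) + y(q(-7), -105) = 136/(-42827) - 12 = 136*(-1/42827) - 12 = -136/42827 - 12 = -514060/42827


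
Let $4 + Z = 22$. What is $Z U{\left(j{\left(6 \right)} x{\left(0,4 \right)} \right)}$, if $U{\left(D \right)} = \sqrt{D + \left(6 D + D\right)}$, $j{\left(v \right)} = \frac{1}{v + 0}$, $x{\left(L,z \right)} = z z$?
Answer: $48 \sqrt{3} \approx 83.138$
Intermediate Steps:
$x{\left(L,z \right)} = z^{2}$
$j{\left(v \right)} = \frac{1}{v}$
$Z = 18$ ($Z = -4 + 22 = 18$)
$U{\left(D \right)} = 2 \sqrt{2} \sqrt{D}$ ($U{\left(D \right)} = \sqrt{D + 7 D} = \sqrt{8 D} = 2 \sqrt{2} \sqrt{D}$)
$Z U{\left(j{\left(6 \right)} x{\left(0,4 \right)} \right)} = 18 \cdot 2 \sqrt{2} \sqrt{\frac{4^{2}}{6}} = 18 \cdot 2 \sqrt{2} \sqrt{\frac{1}{6} \cdot 16} = 18 \cdot 2 \sqrt{2} \sqrt{\frac{8}{3}} = 18 \cdot 2 \sqrt{2} \frac{2 \sqrt{6}}{3} = 18 \frac{8 \sqrt{3}}{3} = 48 \sqrt{3}$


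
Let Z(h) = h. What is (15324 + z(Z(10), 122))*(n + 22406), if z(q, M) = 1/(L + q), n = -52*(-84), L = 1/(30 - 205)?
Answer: 65235705334/159 ≈ 4.1029e+8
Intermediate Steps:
L = -1/175 (L = 1/(-175) = -1/175 ≈ -0.0057143)
n = 4368
z(q, M) = 1/(-1/175 + q)
(15324 + z(Z(10), 122))*(n + 22406) = (15324 + 175/(-1 + 175*10))*(4368 + 22406) = (15324 + 175/(-1 + 1750))*26774 = (15324 + 175/1749)*26774 = (26801851/1749)*26774 = 65235705334/159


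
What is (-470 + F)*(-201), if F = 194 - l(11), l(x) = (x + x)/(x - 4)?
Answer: 392754/7 ≈ 56108.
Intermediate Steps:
l(x) = 2*x/(-4 + x) (l(x) = (2*x)/(-4 + x) = 2*x/(-4 + x))
F = 1336/7 (F = 194 - 2*11/(-4 + 11) = 194 - 2*11/7 = 194 - 1*22/7 = 194 - 22/7 = 1336/7 ≈ 190.86)
(-470 + F)*(-201) = (-470 + 1336/7)*(-201) = -1954/7*(-201) = 392754/7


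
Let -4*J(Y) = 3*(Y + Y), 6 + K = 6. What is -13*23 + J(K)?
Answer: -299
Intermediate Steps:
K = 0 (K = -6 + 6 = 0)
J(Y) = -3*Y/2 (J(Y) = -3*(Y + Y)/4 = -3*2*Y/4 = -3*Y/2)
-13*23 + J(K) = -13*23 - 3/2*0 = -299 + 0 = -299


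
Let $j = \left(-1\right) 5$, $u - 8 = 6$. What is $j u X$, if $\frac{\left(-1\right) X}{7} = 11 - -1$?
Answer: $5880$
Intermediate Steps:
$u = 14$ ($u = 8 + 6 = 14$)
$j = -5$
$X = -84$ ($X = - 7 \left(11 - -1\right) = - 7 \left(11 + 1\right) = \left(-7\right) 12 = -84$)
$j u X = \left(-5\right) 14 \left(-84\right) = \left(-70\right) \left(-84\right) = 5880$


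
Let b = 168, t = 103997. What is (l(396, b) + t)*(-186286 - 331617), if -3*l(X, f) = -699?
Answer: -53981029690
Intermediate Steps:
l(X, f) = 233 (l(X, f) = -⅓*(-699) = 233)
(l(396, b) + t)*(-186286 - 331617) = (233 + 103997)*(-186286 - 331617) = 104230*(-517903) = -53981029690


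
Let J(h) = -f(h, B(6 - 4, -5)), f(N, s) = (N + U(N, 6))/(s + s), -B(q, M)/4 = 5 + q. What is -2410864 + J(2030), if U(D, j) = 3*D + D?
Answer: -9642731/4 ≈ -2.4107e+6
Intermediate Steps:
U(D, j) = 4*D
B(q, M) = -20 - 4*q (B(q, M) = -4*(5 + q) = -20 - 4*q)
f(N, s) = 5*N/(2*s) (f(N, s) = (N + 4*N)/(s + s) = (5*N)/((2*s)) = (5*N)*(1/(2*s)) = 5*N/(2*s))
J(h) = 5*h/56 (J(h) = -5*h/(2*(-20 - 4*(6 - 4))) = -5*h/(2*(-20 - 4*2)) = -5*h/(2*(-20 - 8)) = -5*h/(2*(-28)) = -5*h*(-1)/(2*28) = -(-5)*h/56 = 5*h/56)
-2410864 + J(2030) = -2410864 + (5/56)*2030 = -2410864 + 725/4 = -9642731/4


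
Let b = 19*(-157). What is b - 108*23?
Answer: -5467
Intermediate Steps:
b = -2983
b - 108*23 = -2983 - 108*23 = -2983 - 2484 = -5467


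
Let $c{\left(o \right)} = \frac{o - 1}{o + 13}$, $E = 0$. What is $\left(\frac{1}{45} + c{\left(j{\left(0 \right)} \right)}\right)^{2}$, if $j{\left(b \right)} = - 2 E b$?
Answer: $\frac{1024}{342225} \approx 0.0029922$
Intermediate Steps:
$j{\left(b \right)} = 0$ ($j{\left(b \right)} = \left(-2\right) 0 b = 0 b = 0$)
$c{\left(o \right)} = \frac{-1 + o}{13 + o}$
$\left(\frac{1}{45} + c{\left(j{\left(0 \right)} \right)}\right)^{2} = \left(\frac{1}{45} + \frac{-1 + 0}{13 + 0}\right)^{2} = \left(\frac{1}{45} + \frac{1}{13} \left(-1\right)\right)^{2} = \left(\frac{1}{45} - \frac{1}{13}\right)^{2} = \left(- \frac{32}{585}\right)^{2} = \frac{1024}{342225}$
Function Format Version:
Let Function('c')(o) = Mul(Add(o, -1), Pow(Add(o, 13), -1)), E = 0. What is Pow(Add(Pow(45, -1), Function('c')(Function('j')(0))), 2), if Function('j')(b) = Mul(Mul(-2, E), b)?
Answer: Rational(1024, 342225) ≈ 0.0029922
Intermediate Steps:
Function('j')(b) = 0 (Function('j')(b) = Mul(Mul(-2, 0), b) = Mul(0, b) = 0)
Function('c')(o) = Mul(Pow(Add(13, o), -1), Add(-1, o)) (Function('c')(o) = Mul(Add(-1, o), Pow(Add(13, o), -1)) = Mul(Pow(Add(13, o), -1), Add(-1, o)))
Pow(Add(Pow(45, -1), Function('c')(Function('j')(0))), 2) = Pow(Add(Pow(45, -1), Mul(Pow(Add(13, 0), -1), Add(-1, 0))), 2) = Pow(Add(Rational(1, 45), Mul(Pow(13, -1), -1)), 2) = Pow(Add(Rational(1, 45), Mul(Rational(1, 13), -1)), 2) = Pow(Add(Rational(1, 45), Rational(-1, 13)), 2) = Pow(Rational(-32, 585), 2) = Rational(1024, 342225)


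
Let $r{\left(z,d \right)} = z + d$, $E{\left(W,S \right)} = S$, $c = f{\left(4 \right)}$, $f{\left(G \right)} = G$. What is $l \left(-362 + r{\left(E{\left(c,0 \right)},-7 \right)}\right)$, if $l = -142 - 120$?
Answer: $96678$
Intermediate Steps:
$c = 4$
$l = -262$
$r{\left(z,d \right)} = d + z$
$l \left(-362 + r{\left(E{\left(c,0 \right)},-7 \right)}\right) = - 262 \left(-362 + \left(-7 + 0\right)\right) = - 262 \left(-362 - 7\right) = \left(-262\right) \left(-369\right) = 96678$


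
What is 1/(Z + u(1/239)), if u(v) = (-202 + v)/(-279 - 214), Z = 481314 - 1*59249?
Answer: 117827/49730701032 ≈ 2.3693e-6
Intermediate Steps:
Z = 422065 (Z = 481314 - 59249 = 422065)
u(v) = 202/493 - v/493 (u(v) = (-202 + v)/(-493) = (-202 + v)*(-1/493) = 202/493 - v/493)
1/(Z + u(1/239)) = 1/(422065 + (202/493 - 1/493/239)) = 1/(422065 + (202/493 - 1/493*1/239)) = 1/(422065 + (202/493 - 1/117827)) = 1/(422065 + 48277/117827) = 1/(49730701032/117827) = 117827/49730701032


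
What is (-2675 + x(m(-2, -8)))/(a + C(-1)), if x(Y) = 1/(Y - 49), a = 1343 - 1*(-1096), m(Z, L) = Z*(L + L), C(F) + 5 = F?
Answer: -45476/41361 ≈ -1.0995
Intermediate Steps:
C(F) = -5 + F
m(Z, L) = 2*L*Z (m(Z, L) = Z*(2*L) = 2*L*Z)
a = 2439 (a = 1343 + 1096 = 2439)
x(Y) = 1/(-49 + Y)
(-2675 + x(m(-2, -8)))/(a + C(-1)) = (-2675 + 1/(-49 + 2*(-8)*(-2)))/(2439 + (-5 - 1)) = (-2675 + 1/(-49 + 32))/(2439 - 6) = (-2675 + 1/(-17))/2433 = (-2675 - 1/17)*(1/2433) = -45476/17*1/2433 = -45476/41361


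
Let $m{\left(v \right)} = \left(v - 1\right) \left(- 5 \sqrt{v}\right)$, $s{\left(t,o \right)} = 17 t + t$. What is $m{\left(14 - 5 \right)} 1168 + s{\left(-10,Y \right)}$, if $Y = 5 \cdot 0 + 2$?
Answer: $-140340$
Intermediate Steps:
$Y = 2$ ($Y = 0 + 2 = 2$)
$s{\left(t,o \right)} = 18 t$
$m{\left(v \right)} = - 5 \sqrt{v} \left(-1 + v\right)$ ($m{\left(v \right)} = \left(-1 + v\right) \left(- 5 \sqrt{v}\right) = - 5 \sqrt{v} \left(-1 + v\right)$)
$m{\left(14 - 5 \right)} 1168 + s{\left(-10,Y \right)} = 5 \sqrt{14 - 5} \left(1 - \left(14 - 5\right)\right) 1168 + 18 \left(-10\right) = 5 \sqrt{9} \left(1 - 9\right) 1168 - 180 = 5 \cdot 3 \left(1 - 9\right) 1168 - 180 = 5 \cdot 3 \left(-8\right) 1168 - 180 = \left(-120\right) 1168 - 180 = -140160 - 180 = -140340$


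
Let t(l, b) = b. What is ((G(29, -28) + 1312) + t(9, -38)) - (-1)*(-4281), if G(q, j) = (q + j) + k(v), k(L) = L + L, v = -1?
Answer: -3008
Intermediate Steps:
k(L) = 2*L
G(q, j) = -2 + j + q (G(q, j) = (q + j) + 2*(-1) = (j + q) - 2 = -2 + j + q)
((G(29, -28) + 1312) + t(9, -38)) - (-1)*(-4281) = (((-2 - 28 + 29) + 1312) - 38) - (-1)*(-4281) = ((-1 + 1312) - 38) - 1*4281 = (1311 - 38) - 4281 = 1273 - 4281 = -3008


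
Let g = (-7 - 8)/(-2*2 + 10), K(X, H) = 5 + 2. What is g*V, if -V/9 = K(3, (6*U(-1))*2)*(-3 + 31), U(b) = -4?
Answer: 4410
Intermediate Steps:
K(X, H) = 7
V = -1764 (V = -63*(-3 + 31) = -63*28 = -9*196 = -1764)
g = -5/2 (g = -15/(-4 + 10) = -15/6 = -15*⅙ = -5/2 ≈ -2.5000)
g*V = -5/2*(-1764) = 4410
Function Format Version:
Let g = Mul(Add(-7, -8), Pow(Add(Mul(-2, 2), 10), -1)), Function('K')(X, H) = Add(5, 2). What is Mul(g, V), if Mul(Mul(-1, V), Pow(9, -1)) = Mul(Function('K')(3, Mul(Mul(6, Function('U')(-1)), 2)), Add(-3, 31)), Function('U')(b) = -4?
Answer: 4410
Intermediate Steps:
Function('K')(X, H) = 7
V = -1764 (V = Mul(-9, Mul(7, Add(-3, 31))) = Mul(-9, Mul(7, 28)) = Mul(-9, 196) = -1764)
g = Rational(-5, 2) (g = Mul(-15, Pow(Add(-4, 10), -1)) = Mul(-15, Pow(6, -1)) = Mul(-15, Rational(1, 6)) = Rational(-5, 2) ≈ -2.5000)
Mul(g, V) = Mul(Rational(-5, 2), -1764) = 4410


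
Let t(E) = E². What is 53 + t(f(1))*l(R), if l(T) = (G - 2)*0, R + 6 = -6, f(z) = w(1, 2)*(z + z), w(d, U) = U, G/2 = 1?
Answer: 53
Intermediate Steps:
G = 2 (G = 2*1 = 2)
f(z) = 4*z (f(z) = 2*(z + z) = 2*(2*z) = 4*z)
R = -12 (R = -6 - 6 = -12)
l(T) = 0 (l(T) = (2 - 2)*0 = 0*0 = 0)
53 + t(f(1))*l(R) = 53 + (4*1)²*0 = 53 + 4²*0 = 53 + 16*0 = 53 + 0 = 53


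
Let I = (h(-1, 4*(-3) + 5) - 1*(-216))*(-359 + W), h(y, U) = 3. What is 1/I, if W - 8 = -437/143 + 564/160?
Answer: -5720/439103103 ≈ -1.3027e-5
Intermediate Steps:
W = 48443/5720 (W = 8 + (-437/143 + 564/160) = 8 + (-437*1/143 + 564*(1/160)) = 8 + (-437/143 + 141/40) = 8 + 2683/5720 = 48443/5720 ≈ 8.4691)
I = -439103103/5720 (I = (3 - 1*(-216))*(-359 + 48443/5720) = (3 + 216)*(-2005037/5720) = 219*(-2005037/5720) = -439103103/5720 ≈ -76766.)
1/I = 1/(-439103103/5720) = -5720/439103103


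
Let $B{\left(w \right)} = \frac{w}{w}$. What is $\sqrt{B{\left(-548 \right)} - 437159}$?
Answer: $i \sqrt{437158} \approx 661.18 i$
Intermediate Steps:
$B{\left(w \right)} = 1$
$\sqrt{B{\left(-548 \right)} - 437159} = \sqrt{1 - 437159} = \sqrt{-437158} = i \sqrt{437158}$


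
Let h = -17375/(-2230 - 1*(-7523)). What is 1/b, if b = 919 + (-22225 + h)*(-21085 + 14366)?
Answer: 5293/790524105967 ≈ 6.6956e-9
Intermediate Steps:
h = -17375/5293 (h = -17375/(-2230 + 7523) = -17375/5293 ≈ -3.2826)
b = 790524105967/5293 (b = 919 + (-22225 - 17375/5293)*(-21085 + 14366) = 919 - 117654300/5293*(-6719) = 919 + 790519241700/5293 = 790524105967/5293 ≈ 1.4935e+8)
1/b = 1/(790524105967/5293) = 5293/790524105967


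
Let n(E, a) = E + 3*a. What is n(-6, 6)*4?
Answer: 48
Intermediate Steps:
n(-6, 6)*4 = (-6 + 3*6)*4 = (-6 + 18)*4 = 12*4 = 48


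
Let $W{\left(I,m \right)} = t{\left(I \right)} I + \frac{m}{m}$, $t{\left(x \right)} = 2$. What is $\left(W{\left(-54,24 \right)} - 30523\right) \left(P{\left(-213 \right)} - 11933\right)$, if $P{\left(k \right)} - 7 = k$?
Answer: $371817570$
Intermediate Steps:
$P{\left(k \right)} = 7 + k$
$W{\left(I,m \right)} = 1 + 2 I$ ($W{\left(I,m \right)} = 2 I + \frac{m}{m} = 2 I + 1 = 1 + 2 I$)
$\left(W{\left(-54,24 \right)} - 30523\right) \left(P{\left(-213 \right)} - 11933\right) = \left(\left(1 + 2 \left(-54\right)\right) - 30523\right) \left(\left(7 - 213\right) - 11933\right) = \left(\left(1 - 108\right) - 30523\right) \left(-206 - 11933\right) = \left(-107 - 30523\right) \left(-12139\right) = \left(-30630\right) \left(-12139\right) = 371817570$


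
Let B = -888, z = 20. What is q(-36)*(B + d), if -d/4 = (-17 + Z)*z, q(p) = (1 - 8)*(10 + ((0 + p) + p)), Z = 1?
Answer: 170128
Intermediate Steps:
q(p) = -70 - 14*p (q(p) = -7*(10 + (p + p)) = -7*(10 + 2*p) = -70 - 14*p)
d = 1280 (d = -4*(-17 + 1)*20 = -(-64)*20 = -4*(-320) = 1280)
q(-36)*(B + d) = (-70 - 14*(-36))*(-888 + 1280) = (-70 + 504)*392 = 434*392 = 170128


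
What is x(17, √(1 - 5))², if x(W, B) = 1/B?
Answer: -¼ ≈ -0.25000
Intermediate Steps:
x(17, √(1 - 5))² = (1/(√(1 - 5)))² = (1/(√(-4)))² = (1/(2*I))² = (-I/2)² = -¼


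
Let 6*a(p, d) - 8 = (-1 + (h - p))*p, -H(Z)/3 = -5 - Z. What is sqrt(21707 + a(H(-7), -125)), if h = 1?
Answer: sqrt(195321)/3 ≈ 147.32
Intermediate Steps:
H(Z) = 15 + 3*Z (H(Z) = -3*(-5 - Z) = 15 + 3*Z)
a(p, d) = 4/3 - p**2/6 (a(p, d) = 4/3 + ((-1 + (1 - p))*p)/6 = 4/3 + ((-p)*p)/6 = 4/3 + (-p**2)/6 = 4/3 - p**2/6)
sqrt(21707 + a(H(-7), -125)) = sqrt(21707 + (4/3 - (15 + 3*(-7))**2/6)) = sqrt(21707 + (4/3 - (15 - 21)**2/6)) = sqrt(21707 + (4/3 - 1/6*(-6)**2)) = sqrt(21707 + (4/3 - 1/6*36)) = sqrt(21707 + (4/3 - 6)) = sqrt(21707 - 14/3) = sqrt(65107/3) = sqrt(195321)/3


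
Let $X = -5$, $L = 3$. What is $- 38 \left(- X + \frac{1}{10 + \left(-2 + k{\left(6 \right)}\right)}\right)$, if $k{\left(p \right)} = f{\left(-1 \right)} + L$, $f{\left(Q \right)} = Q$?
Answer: $- \frac{969}{5} \approx -193.8$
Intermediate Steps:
$k{\left(p \right)} = 2$ ($k{\left(p \right)} = -1 + 3 = 2$)
$- 38 \left(- X + \frac{1}{10 + \left(-2 + k{\left(6 \right)}\right)}\right) = - 38 \left(\left(-1\right) \left(-5\right) + \frac{1}{10 + \left(-2 + 2\right)}\right) = - 38 \left(5 + \frac{1}{10 + 0}\right) = - 38 \left(5 + \frac{1}{10}\right) = \left(-38\right) \frac{51}{10} = - \frac{969}{5}$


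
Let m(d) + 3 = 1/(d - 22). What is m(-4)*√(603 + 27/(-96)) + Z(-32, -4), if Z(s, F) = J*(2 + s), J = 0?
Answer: -237*√4286/208 ≈ -74.595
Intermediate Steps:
m(d) = -3 + 1/(-22 + d) (m(d) = -3 + 1/(d - 22) = -3 + 1/(-22 + d))
Z(s, F) = 0 (Z(s, F) = 0*(2 + s) = 0)
m(-4)*√(603 + 27/(-96)) + Z(-32, -4) = ((67 - 3*(-4))/(-22 - 4))*√(603 + 27/(-96)) + 0 = ((67 + 12)/(-26))*√(603 + 27*(-1/96)) + 0 = (-1/26*79)*√(603 - 9/32) + 0 = -237*√4286/208 + 0 = -237*√4286/208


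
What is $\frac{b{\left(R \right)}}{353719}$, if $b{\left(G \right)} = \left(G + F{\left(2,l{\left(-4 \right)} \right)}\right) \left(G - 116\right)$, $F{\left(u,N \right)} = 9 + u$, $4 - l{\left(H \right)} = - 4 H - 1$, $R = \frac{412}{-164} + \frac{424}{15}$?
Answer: $- \frac{1254544604}{133785368775} \approx -0.0093773$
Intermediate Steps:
$R = \frac{15839}{615}$ ($R = 412 \left(- \frac{1}{164}\right) + 424 \cdot \frac{1}{15} = - \frac{103}{41} + \frac{424}{15} = \frac{15839}{615} \approx 25.754$)
$l{\left(H \right)} = 5 + 4 H$ ($l{\left(H \right)} = 4 - \left(- 4 H - 1\right) = 4 - \left(-1 - 4 H\right) = 4 + \left(1 + 4 H\right) = 5 + 4 H$)
$b{\left(G \right)} = \left(-116 + G\right) \left(11 + G\right)$ ($b{\left(G \right)} = \left(G + \left(9 + 2\right)\right) \left(G - 116\right) = \left(G + 11\right) \left(-116 + G\right) = \left(11 + G\right) \left(-116 + G\right) = \left(-116 + G\right) \left(11 + G\right)$)
$\frac{b{\left(R \right)}}{353719} = \frac{-1276 + \left(\frac{15839}{615}\right)^{2} - \frac{110873}{41}}{353719} = \left(-1276 + \frac{250873921}{378225} - \frac{110873}{41}\right) \frac{1}{353719} = \left(- \frac{1254544604}{378225}\right) \frac{1}{353719} = - \frac{1254544604}{133785368775}$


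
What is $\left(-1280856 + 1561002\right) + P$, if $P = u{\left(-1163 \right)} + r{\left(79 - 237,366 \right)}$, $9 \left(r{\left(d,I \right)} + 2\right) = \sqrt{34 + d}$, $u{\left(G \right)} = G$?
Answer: $278981 + \frac{2 i \sqrt{31}}{9} \approx 2.7898 \cdot 10^{5} + 1.2373 i$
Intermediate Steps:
$r{\left(d,I \right)} = -2 + \frac{\sqrt{34 + d}}{9}$
$P = -1165 + \frac{2 i \sqrt{31}}{9}$ ($P = -1163 - \left(2 - \frac{\sqrt{34 + \left(79 - 237\right)}}{9}\right) = -1163 - \left(2 - \frac{\sqrt{34 - 158}}{9}\right) = -1163 - \left(2 - \frac{\sqrt{-124}}{9}\right) = -1163 - \left(2 - \frac{2 i \sqrt{31}}{9}\right) = -1165 + \frac{2 i \sqrt{31}}{9} \approx -1165.0 + 1.2373 i$)
$\left(-1280856 + 1561002\right) + P = \left(-1280856 + 1561002\right) - \left(1165 - \frac{2 i \sqrt{31}}{9}\right) = 280146 - \left(1165 - \frac{2 i \sqrt{31}}{9}\right) = 278981 + \frac{2 i \sqrt{31}}{9}$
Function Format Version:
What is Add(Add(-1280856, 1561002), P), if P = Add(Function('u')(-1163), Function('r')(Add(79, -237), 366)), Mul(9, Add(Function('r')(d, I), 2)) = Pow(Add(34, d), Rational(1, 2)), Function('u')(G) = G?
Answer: Add(278981, Mul(Rational(2, 9), I, Pow(31, Rational(1, 2)))) ≈ Add(2.7898e+5, Mul(1.2373, I))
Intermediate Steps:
Function('r')(d, I) = Add(-2, Mul(Rational(1, 9), Pow(Add(34, d), Rational(1, 2))))
P = Add(-1165, Mul(Rational(2, 9), I, Pow(31, Rational(1, 2)))) (P = Add(-1163, Add(-2, Mul(Rational(1, 9), Pow(Add(34, Add(79, -237)), Rational(1, 2))))) = Add(-1163, Add(-2, Mul(Rational(1, 9), Pow(Add(34, -158), Rational(1, 2))))) = Add(-1163, Add(-2, Mul(Rational(1, 9), Pow(-124, Rational(1, 2))))) = Add(-1163, Add(-2, Mul(Rational(1, 9), Mul(2, I, Pow(31, Rational(1, 2)))))) = Add(-1163, Add(-2, Mul(Rational(2, 9), I, Pow(31, Rational(1, 2))))) = Add(-1165, Mul(Rational(2, 9), I, Pow(31, Rational(1, 2)))) ≈ Add(-1165.0, Mul(1.2373, I)))
Add(Add(-1280856, 1561002), P) = Add(Add(-1280856, 1561002), Add(-1165, Mul(Rational(2, 9), I, Pow(31, Rational(1, 2))))) = Add(280146, Add(-1165, Mul(Rational(2, 9), I, Pow(31, Rational(1, 2))))) = Add(278981, Mul(Rational(2, 9), I, Pow(31, Rational(1, 2))))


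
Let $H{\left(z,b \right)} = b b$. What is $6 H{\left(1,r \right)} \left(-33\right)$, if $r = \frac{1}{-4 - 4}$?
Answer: $- \frac{99}{32} \approx -3.0938$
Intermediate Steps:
$r = - \frac{1}{8}$ ($r = \frac{1}{-8} = - \frac{1}{8} \approx -0.125$)
$H{\left(z,b \right)} = b^{2}$
$6 H{\left(1,r \right)} \left(-33\right) = 6 \left(- \frac{1}{8}\right)^{2} \left(-33\right) = 6 \cdot \frac{1}{64} \left(-33\right) = \frac{3}{32} \left(-33\right) = - \frac{99}{32}$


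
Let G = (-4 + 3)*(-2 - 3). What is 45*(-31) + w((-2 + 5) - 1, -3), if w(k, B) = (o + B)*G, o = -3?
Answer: -1425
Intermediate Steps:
G = 5 (G = -1*(-5) = 5)
w(k, B) = -15 + 5*B (w(k, B) = (-3 + B)*5 = -15 + 5*B)
45*(-31) + w((-2 + 5) - 1, -3) = 45*(-31) + (-15 + 5*(-3)) = -1395 + (-15 - 15) = -1395 - 30 = -1425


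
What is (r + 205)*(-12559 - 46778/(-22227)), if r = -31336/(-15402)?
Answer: -444992876398895/171170127 ≈ -2.5997e+6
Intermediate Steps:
r = 15668/7701 (r = -31336*(-1/15402) = 15668/7701 ≈ 2.0345)
(r + 205)*(-12559 - 46778/(-22227)) = (15668/7701 + 205)*(-12559 - 46778/(-22227)) = 1594373*(-12559 - 46778*(-1/22227))/7701 = 1594373*(-12559 + 46778/22227)/7701 = (1594373/7701)*(-279102115/22227) = -444992876398895/171170127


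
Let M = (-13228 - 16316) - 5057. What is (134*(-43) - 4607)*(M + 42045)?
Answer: -77186836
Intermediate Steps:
M = -34601 (M = -29544 - 5057 = -34601)
(134*(-43) - 4607)*(M + 42045) = (134*(-43) - 4607)*(-34601 + 42045) = (-5762 - 4607)*7444 = -10369*7444 = -77186836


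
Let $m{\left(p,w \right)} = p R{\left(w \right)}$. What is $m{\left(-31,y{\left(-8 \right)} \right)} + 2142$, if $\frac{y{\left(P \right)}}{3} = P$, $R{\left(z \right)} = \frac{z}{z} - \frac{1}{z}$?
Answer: $\frac{50633}{24} \approx 2109.7$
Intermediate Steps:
$R{\left(z \right)} = 1 - \frac{1}{z}$
$y{\left(P \right)} = 3 P$
$m{\left(p,w \right)} = \frac{p \left(-1 + w\right)}{w}$ ($m{\left(p,w \right)} = p \frac{-1 + w}{w} = \frac{p \left(-1 + w\right)}{w}$)
$m{\left(-31,y{\left(-8 \right)} \right)} + 2142 = \left(-31 - - \frac{31}{3 \left(-8\right)}\right) + 2142 = \left(-31 - - \frac{31}{-24}\right) + 2142 = \left(-31 - \left(-31\right) \left(- \frac{1}{24}\right)\right) + 2142 = \left(-31 - \frac{31}{24}\right) + 2142 = - \frac{775}{24} + 2142 = \frac{50633}{24}$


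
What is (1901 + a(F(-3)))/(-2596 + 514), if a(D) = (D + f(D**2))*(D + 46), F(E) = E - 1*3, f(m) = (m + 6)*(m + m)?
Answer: -122621/2082 ≈ -58.896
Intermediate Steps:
f(m) = 2*m*(6 + m) (f(m) = (6 + m)*(2*m) = 2*m*(6 + m))
F(E) = -3 + E (F(E) = E - 3 = -3 + E)
a(D) = (46 + D)*(D + 2*D**2*(6 + D**2)) (a(D) = (D + 2*D**2*(6 + D**2))*(D + 46) = (D + 2*D**2*(6 + D**2))*(46 + D) = (46 + D)*(D + 2*D**2*(6 + D**2)))
(1901 + a(F(-3)))/(-2596 + 514) = (1901 + (-3 - 3)*(46 + 2*(-3 - 3)**4 + 12*(-3 - 3)**2 + 92*(-3 - 3)**3 + 553*(-3 - 3)))/(-2596 + 514) = (1901 - 6*(46 + 2*(-6)**4 + 12*(-6)**2 + 92*(-6)**3 + 553*(-6)))/(-2082) = (1901 - 6*(46 + 2*1296 + 12*36 + 92*(-216) - 3318))*(-1/2082) = (1901 - 6*(46 + 2592 + 432 - 19872 - 3318))*(-1/2082) = (1901 - 6*(-20120))*(-1/2082) = (1901 + 120720)*(-1/2082) = 122621*(-1/2082) = -122621/2082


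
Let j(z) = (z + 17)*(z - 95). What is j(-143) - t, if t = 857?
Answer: 29131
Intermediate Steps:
j(z) = (-95 + z)*(17 + z) (j(z) = (17 + z)*(-95 + z) = (-95 + z)*(17 + z))
j(-143) - t = (-1615 + (-143)² - 78*(-143)) - 1*857 = (-1615 + 20449 + 11154) - 857 = 29988 - 857 = 29131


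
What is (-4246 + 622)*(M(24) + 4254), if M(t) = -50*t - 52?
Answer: -10879248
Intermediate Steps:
M(t) = -52 - 50*t
(-4246 + 622)*(M(24) + 4254) = (-4246 + 622)*((-52 - 50*24) + 4254) = -3624*((-52 - 1200) + 4254) = -3624*(-1252 + 4254) = -3624*3002 = -10879248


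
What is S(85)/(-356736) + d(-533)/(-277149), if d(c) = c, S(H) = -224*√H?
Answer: 533/277149 + 7*√85/11148 ≈ 0.0077122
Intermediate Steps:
S(85)/(-356736) + d(-533)/(-277149) = -224*√85/(-356736) - 533/(-277149) = -224*√85*(-1/356736) - 533*(-1/277149) = 7*√85/11148 + 533/277149 = 533/277149 + 7*√85/11148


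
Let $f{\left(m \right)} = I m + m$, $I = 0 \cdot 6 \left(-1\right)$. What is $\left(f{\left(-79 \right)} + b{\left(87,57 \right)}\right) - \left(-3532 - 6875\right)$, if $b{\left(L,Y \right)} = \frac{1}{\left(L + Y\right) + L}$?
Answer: $\frac{2385769}{231} \approx 10328.0$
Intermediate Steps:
$b{\left(L,Y \right)} = \frac{1}{Y + 2 L}$
$I = 0$ ($I = 0 \left(-1\right) = 0$)
$f{\left(m \right)} = m$ ($f{\left(m \right)} = 0 m + m = 0 + m = m$)
$\left(f{\left(-79 \right)} + b{\left(87,57 \right)}\right) - \left(-3532 - 6875\right) = \left(-79 + \frac{1}{57 + 2 \cdot 87}\right) - \left(-3532 - 6875\right) = \left(-79 + \frac{1}{57 + 174}\right) - \left(-3532 - 6875\right) = \left(-79 + \frac{1}{231}\right) - -10407 = \left(-79 + \frac{1}{231}\right) + 10407 = - \frac{18248}{231} + 10407 = \frac{2385769}{231}$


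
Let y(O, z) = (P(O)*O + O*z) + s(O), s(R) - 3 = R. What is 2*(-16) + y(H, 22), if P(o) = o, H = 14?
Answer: 489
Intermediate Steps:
s(R) = 3 + R
y(O, z) = 3 + O + O² + O*z (y(O, z) = (O*O + O*z) + (3 + O) = (O² + O*z) + (3 + O) = 3 + O + O² + O*z)
2*(-16) + y(H, 22) = 2*(-16) + (3 + 14 + 14² + 14*22) = -32 + (3 + 14 + 196 + 308) = -32 + 521 = 489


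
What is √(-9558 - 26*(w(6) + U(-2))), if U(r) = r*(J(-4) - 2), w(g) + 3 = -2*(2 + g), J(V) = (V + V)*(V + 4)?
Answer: 4*I*√573 ≈ 95.75*I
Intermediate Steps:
J(V) = 2*V*(4 + V) (J(V) = (2*V)*(4 + V) = 2*V*(4 + V))
w(g) = -7 - 2*g (w(g) = -3 - 2*(2 + g) = -3 + (-4 - 2*g) = -7 - 2*g)
U(r) = -2*r (U(r) = r*(2*(-4)*(4 - 4) - 2) = r*(2*(-4)*0 - 2) = r*(0 - 2) = r*(-2) = -2*r)
√(-9558 - 26*(w(6) + U(-2))) = √(-9558 - 26*((-7 - 2*6) - 2*(-2))) = √(-9558 - 26*((-7 - 12) + 4)) = √(-9558 - 26*(-19 + 4)) = √(-9558 - 26*(-15)) = √(-9558 + 390) = √(-9168) = 4*I*√573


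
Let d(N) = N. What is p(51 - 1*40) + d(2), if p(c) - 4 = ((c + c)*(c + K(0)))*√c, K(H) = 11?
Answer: 6 + 484*√11 ≈ 1611.2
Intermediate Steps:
p(c) = 4 + 2*c^(3/2)*(11 + c) (p(c) = 4 + ((c + c)*(c + 11))*√c = 4 + ((2*c)*(11 + c))*√c = 4 + (2*c*(11 + c))*√c = 4 + 2*c^(3/2)*(11 + c))
p(51 - 1*40) + d(2) = (4 + 2*(51 - 1*40)^(5/2) + 22*(51 - 1*40)^(3/2)) + 2 = (4 + 2*(51 - 40)^(5/2) + 22*(51 - 40)^(3/2)) + 2 = (4 + 2*11^(5/2) + 22*11^(3/2)) + 2 = (4 + 2*(121*√11) + 22*(11*√11)) + 2 = (4 + 242*√11 + 242*√11) + 2 = (4 + 484*√11) + 2 = 6 + 484*√11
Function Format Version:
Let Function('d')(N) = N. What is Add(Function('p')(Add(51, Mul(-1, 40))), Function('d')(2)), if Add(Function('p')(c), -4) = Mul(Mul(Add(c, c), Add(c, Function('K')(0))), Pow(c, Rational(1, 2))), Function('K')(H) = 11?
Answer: Add(6, Mul(484, Pow(11, Rational(1, 2)))) ≈ 1611.2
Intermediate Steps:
Function('p')(c) = Add(4, Mul(2, Pow(c, Rational(3, 2)), Add(11, c))) (Function('p')(c) = Add(4, Mul(Mul(Add(c, c), Add(c, 11)), Pow(c, Rational(1, 2)))) = Add(4, Mul(Mul(Mul(2, c), Add(11, c)), Pow(c, Rational(1, 2)))) = Add(4, Mul(Mul(2, c, Add(11, c)), Pow(c, Rational(1, 2)))) = Add(4, Mul(2, Pow(c, Rational(3, 2)), Add(11, c))))
Add(Function('p')(Add(51, Mul(-1, 40))), Function('d')(2)) = Add(Add(4, Mul(2, Pow(Add(51, Mul(-1, 40)), Rational(5, 2))), Mul(22, Pow(Add(51, Mul(-1, 40)), Rational(3, 2)))), 2) = Add(Add(4, Mul(2, Pow(Add(51, -40), Rational(5, 2))), Mul(22, Pow(Add(51, -40), Rational(3, 2)))), 2) = Add(Add(4, Mul(2, Pow(11, Rational(5, 2))), Mul(22, Pow(11, Rational(3, 2)))), 2) = Add(Add(4, Mul(2, Mul(121, Pow(11, Rational(1, 2)))), Mul(22, Mul(11, Pow(11, Rational(1, 2))))), 2) = Add(Add(4, Mul(242, Pow(11, Rational(1, 2))), Mul(242, Pow(11, Rational(1, 2)))), 2) = Add(Add(4, Mul(484, Pow(11, Rational(1, 2)))), 2) = Add(6, Mul(484, Pow(11, Rational(1, 2))))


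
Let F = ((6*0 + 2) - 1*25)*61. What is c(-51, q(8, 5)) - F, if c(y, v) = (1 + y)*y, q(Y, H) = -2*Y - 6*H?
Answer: 3953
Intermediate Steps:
q(Y, H) = -6*H - 2*Y
c(y, v) = y*(1 + y)
F = -1403 (F = ((0 + 2) - 25)*61 = (2 - 25)*61 = -23*61 = -1403)
c(-51, q(8, 5)) - F = -51*(1 - 51) - 1*(-1403) = -51*(-50) + 1403 = 2550 + 1403 = 3953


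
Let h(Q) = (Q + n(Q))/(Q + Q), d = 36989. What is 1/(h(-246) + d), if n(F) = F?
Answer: 1/36990 ≈ 2.7034e-5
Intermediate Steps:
h(Q) = 1 (h(Q) = (Q + Q)/(Q + Q) = (2*Q)/((2*Q)) = (2*Q)*(1/(2*Q)) = 1)
1/(h(-246) + d) = 1/(1 + 36989) = 1/36990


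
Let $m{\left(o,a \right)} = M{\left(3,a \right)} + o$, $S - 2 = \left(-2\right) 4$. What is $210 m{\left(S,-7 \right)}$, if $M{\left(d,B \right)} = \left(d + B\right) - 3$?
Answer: $-2730$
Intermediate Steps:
$M{\left(d,B \right)} = -3 + B + d$ ($M{\left(d,B \right)} = \left(B + d\right) - 3 = -3 + B + d$)
$S = -6$ ($S = 2 - 8 = -6$)
$m{\left(o,a \right)} = a + o$ ($m{\left(o,a \right)} = \left(-3 + a + 3\right) + o = a + o$)
$210 m{\left(S,-7 \right)} = 210 \left(-7 - 6\right) = 210 \left(-13\right) = -2730$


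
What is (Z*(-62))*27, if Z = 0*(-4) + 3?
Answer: -5022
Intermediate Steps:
Z = 3 (Z = 0 + 3 = 3)
(Z*(-62))*27 = (3*(-62))*27 = -186*27 = -5022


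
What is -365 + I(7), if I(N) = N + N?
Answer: -351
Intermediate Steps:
I(N) = 2*N
-365 + I(7) = -365 + 2*7 = -365 + 14 = -351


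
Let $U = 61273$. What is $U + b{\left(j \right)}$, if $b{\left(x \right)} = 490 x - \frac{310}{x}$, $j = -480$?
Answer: $- \frac{8348465}{48} \approx -1.7393 \cdot 10^{5}$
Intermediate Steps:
$b{\left(x \right)} = - \frac{310}{x} + 490 x$
$U + b{\left(j \right)} = 61273 + \left(- \frac{310}{-480} + 490 \left(-480\right)\right) = 61273 - \frac{11289569}{48} = - \frac{8348465}{48}$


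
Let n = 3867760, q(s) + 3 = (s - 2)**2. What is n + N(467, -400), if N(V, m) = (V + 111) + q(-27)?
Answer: 3869176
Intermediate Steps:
q(s) = -3 + (-2 + s)**2 (q(s) = -3 + (s - 2)**2 = -3 + (-2 + s)**2)
N(V, m) = 949 + V (N(V, m) = (V + 111) + (-3 + (-2 - 27)**2) = (111 + V) + (-3 + (-29)**2) = (111 + V) + (-3 + 841) = (111 + V) + 838 = 949 + V)
n + N(467, -400) = 3867760 + (949 + 467) = 3867760 + 1416 = 3869176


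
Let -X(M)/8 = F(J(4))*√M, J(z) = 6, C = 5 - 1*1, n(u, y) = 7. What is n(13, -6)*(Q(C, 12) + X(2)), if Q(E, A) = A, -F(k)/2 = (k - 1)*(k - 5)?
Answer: 84 + 560*√2 ≈ 875.96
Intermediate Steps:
C = 4 (C = 5 - 1 = 4)
F(k) = -2*(-1 + k)*(-5 + k) (F(k) = -2*(k - 1)*(k - 5) = -2*(-1 + k)*(-5 + k))
X(M) = 80*√M (X(M) = -8*(-10 - 2*6² + 12*6)*√M = -8*(-10 - 2*36 + 72)*√M = -8*(-10 - 72 + 72)*√M = -(-80)*√M = 80*√M)
n(13, -6)*(Q(C, 12) + X(2)) = 7*(12 + 80*√2) = 84 + 560*√2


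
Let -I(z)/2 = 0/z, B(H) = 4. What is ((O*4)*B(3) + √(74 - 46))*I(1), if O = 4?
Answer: 0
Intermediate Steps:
I(z) = 0 (I(z) = -0/z = -2*0 = 0)
((O*4)*B(3) + √(74 - 46))*I(1) = ((4*4)*4 + √(74 - 46))*0 = (16*4 + √28)*0 = (64 + 2*√7)*0 = 0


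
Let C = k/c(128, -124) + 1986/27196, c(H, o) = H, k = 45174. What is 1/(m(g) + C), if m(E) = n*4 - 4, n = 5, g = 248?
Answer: 435136/160562965 ≈ 0.0027101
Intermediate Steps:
m(E) = 16 (m(E) = 5*4 - 4 = 20 - 4 = 16)
C = 153600789/435136 (C = 45174/128 + 1986/27196 = 45174*(1/128) + 1986*(1/27196) = 22587/64 + 993/13598 = 153600789/435136 ≈ 353.00)
1/(m(g) + C) = 1/(16 + 153600789/435136) = 1/(160562965/435136) = 435136/160562965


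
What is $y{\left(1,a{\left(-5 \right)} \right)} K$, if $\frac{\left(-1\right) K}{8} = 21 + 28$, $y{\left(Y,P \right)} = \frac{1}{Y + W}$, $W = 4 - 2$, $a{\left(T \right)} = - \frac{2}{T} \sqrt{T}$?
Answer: $- \frac{392}{3} \approx -130.67$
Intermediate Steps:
$a{\left(T \right)} = - \frac{2}{\sqrt{T}}$
$W = 2$ ($W = 4 - 2 = 2$)
$y{\left(Y,P \right)} = \frac{1}{2 + Y}$ ($y{\left(Y,P \right)} = \frac{1}{Y + 2} = \frac{1}{2 + Y}$)
$K = -392$ ($K = - 8 \left(21 + 28\right) = \left(-8\right) 49 = -392$)
$y{\left(1,a{\left(-5 \right)} \right)} K = \frac{1}{2 + 1} \left(-392\right) = \frac{1}{3} \left(-392\right) = - \frac{392}{3}$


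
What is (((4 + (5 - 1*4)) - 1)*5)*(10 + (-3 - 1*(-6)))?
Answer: 260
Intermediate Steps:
(((4 + (5 - 1*4)) - 1)*5)*(10 + (-3 - 1*(-6))) = (((4 + (5 - 4)) - 1)*5)*(10 + (-3 + 6)) = (((4 + 1) - 1)*5)*(10 + 3) = ((5 - 1)*5)*13 = (4*5)*13 = 20*13 = 260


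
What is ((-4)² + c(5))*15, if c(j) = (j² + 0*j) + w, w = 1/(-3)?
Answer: 610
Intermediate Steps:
w = -⅓ ≈ -0.33333
c(j) = -⅓ + j² (c(j) = (j² + 0*j) - ⅓ = (j² + 0) - ⅓ = j² - ⅓ = -⅓ + j²)
((-4)² + c(5))*15 = ((-4)² + (-⅓ + 5²))*15 = (16 + (-⅓ + 25))*15 = (16 + 74/3)*15 = (122/3)*15 = 610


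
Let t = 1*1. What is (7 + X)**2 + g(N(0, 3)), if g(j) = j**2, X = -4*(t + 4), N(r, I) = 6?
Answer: 205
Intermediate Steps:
t = 1
X = -20 (X = -4*(1 + 4) = -4*5 = -20)
(7 + X)**2 + g(N(0, 3)) = (7 - 20)**2 + 6**2 = (-13)**2 + 36 = 169 + 36 = 205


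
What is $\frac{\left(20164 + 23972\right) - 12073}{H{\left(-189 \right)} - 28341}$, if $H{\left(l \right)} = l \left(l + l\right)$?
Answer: $\frac{32063}{43101} \approx 0.7439$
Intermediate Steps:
$H{\left(l \right)} = 2 l^{2}$ ($H{\left(l \right)} = l 2 l = 2 l^{2}$)
$\frac{\left(20164 + 23972\right) - 12073}{H{\left(-189 \right)} - 28341} = \frac{\left(20164 + 23972\right) - 12073}{2 \left(-189\right)^{2} - 28341} = \frac{44136 - 12073}{2 \cdot 35721 - 28341} = \frac{32063}{71442 - 28341} = \frac{32063}{43101}$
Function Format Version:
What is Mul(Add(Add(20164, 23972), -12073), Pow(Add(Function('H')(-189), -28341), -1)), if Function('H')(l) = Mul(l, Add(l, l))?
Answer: Rational(32063, 43101) ≈ 0.74390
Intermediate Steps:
Function('H')(l) = Mul(2, Pow(l, 2)) (Function('H')(l) = Mul(l, Mul(2, l)) = Mul(2, Pow(l, 2)))
Mul(Add(Add(20164, 23972), -12073), Pow(Add(Function('H')(-189), -28341), -1)) = Mul(Add(Add(20164, 23972), -12073), Pow(Add(Mul(2, Pow(-189, 2)), -28341), -1)) = Mul(Add(44136, -12073), Pow(Add(Mul(2, 35721), -28341), -1)) = Mul(32063, Pow(Add(71442, -28341), -1)) = Mul(32063, Pow(43101, -1)) = Mul(32063, Rational(1, 43101)) = Rational(32063, 43101)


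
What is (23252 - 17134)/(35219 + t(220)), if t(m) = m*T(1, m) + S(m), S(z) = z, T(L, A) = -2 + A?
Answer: 6118/83399 ≈ 0.073358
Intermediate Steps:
t(m) = m + m*(-2 + m) (t(m) = m*(-2 + m) + m = m + m*(-2 + m))
(23252 - 17134)/(35219 + t(220)) = (23252 - 17134)/(35219 + 220*(-1 + 220)) = 6118/(35219 + 220*219) = 6118/(35219 + 48180) = 6118/83399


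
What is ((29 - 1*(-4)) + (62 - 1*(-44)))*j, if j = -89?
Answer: -12371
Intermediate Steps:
((29 - 1*(-4)) + (62 - 1*(-44)))*j = ((29 - 1*(-4)) + (62 - 1*(-44)))*(-89) = ((29 + 4) + (62 + 44))*(-89) = (33 + 106)*(-89) = 139*(-89) = -12371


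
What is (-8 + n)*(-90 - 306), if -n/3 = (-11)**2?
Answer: 146916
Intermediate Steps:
n = -363 (n = -3*(-11)**2 = -3*121 = -363)
(-8 + n)*(-90 - 306) = (-8 - 363)*(-90 - 306) = -371*(-396) = 146916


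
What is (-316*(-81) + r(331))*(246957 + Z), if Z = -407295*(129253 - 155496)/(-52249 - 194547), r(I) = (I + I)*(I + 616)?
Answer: 16397366546419185/123398 ≈ 1.3288e+11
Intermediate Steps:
r(I) = 2*I*(616 + I) (r(I) = (2*I)*(616 + I) = 2*I*(616 + I))
Z = -10688642685/246796 (Z = -407295/((-246796/(-26243))) = -407295/((-246796*(-1/26243))) = -407295/246796/26243 = -407295*26243/246796 = -10688642685/246796 ≈ -43310.)
(-316*(-81) + r(331))*(246957 + Z) = (-316*(-81) + 2*331*(616 + 331))*(246957 - 10688642685/246796) = (25596 + 2*331*947)*(50259357087/246796) = (25596 + 626914)*(50259357087/246796) = 652510*(50259357087/246796) = 16397366546419185/123398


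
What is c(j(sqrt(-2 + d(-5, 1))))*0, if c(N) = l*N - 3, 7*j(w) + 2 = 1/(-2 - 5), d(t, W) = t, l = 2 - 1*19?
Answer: 0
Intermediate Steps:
l = -17 (l = 2 - 19 = -17)
j(w) = -15/49 (j(w) = -2/7 + 1/(7*(-2 - 5)) = -2/7 + (1/7)/(-7) = -2/7 + (1/7)*(-1/7) = -2/7 - 1/49 = -15/49)
c(N) = -3 - 17*N (c(N) = -17*N - 3 = -3 - 17*N)
c(j(sqrt(-2 + d(-5, 1))))*0 = (-3 - 17*(-15/49))*0 = (-3 + 255/49)*0 = (108/49)*0 = 0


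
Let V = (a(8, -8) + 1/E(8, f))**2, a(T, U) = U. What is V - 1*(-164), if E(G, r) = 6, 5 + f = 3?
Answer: 8113/36 ≈ 225.36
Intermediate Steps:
f = -2 (f = -5 + 3 = -2)
V = 2209/36 (V = (-8 + 1/6)**2 = (-47/6)**2 = 2209/36 ≈ 61.361)
V - 1*(-164) = 2209/36 - 1*(-164) = 2209/36 + 164 = 8113/36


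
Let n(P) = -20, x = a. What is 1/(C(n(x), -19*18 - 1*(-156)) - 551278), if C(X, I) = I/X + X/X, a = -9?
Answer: -10/5512677 ≈ -1.8140e-6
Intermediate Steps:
x = -9
C(X, I) = 1 + I/X (C(X, I) = I/X + 1 = 1 + I/X)
1/(C(n(x), -19*18 - 1*(-156)) - 551278) = 1/(((-19*18 - 1*(-156)) - 20)/(-20) - 551278) = 1/(-((-342 + 156) - 20)/20 - 551278) = 1/(-(-186 - 20)/20 - 551278) = 1/(-1/20*(-206) - 551278) = 1/(103/10 - 551278) = 1/(-5512677/10) = -10/5512677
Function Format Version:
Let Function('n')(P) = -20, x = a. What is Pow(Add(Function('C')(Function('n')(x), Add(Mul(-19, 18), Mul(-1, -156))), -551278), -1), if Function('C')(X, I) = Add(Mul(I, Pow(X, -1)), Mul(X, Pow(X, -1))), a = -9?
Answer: Rational(-10, 5512677) ≈ -1.8140e-6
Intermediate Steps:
x = -9
Function('C')(X, I) = Add(1, Mul(I, Pow(X, -1))) (Function('C')(X, I) = Add(Mul(I, Pow(X, -1)), 1) = Add(1, Mul(I, Pow(X, -1))))
Pow(Add(Function('C')(Function('n')(x), Add(Mul(-19, 18), Mul(-1, -156))), -551278), -1) = Pow(Add(Mul(Pow(-20, -1), Add(Add(Mul(-19, 18), Mul(-1, -156)), -20)), -551278), -1) = Pow(Add(Mul(Rational(-1, 20), Add(Add(-342, 156), -20)), -551278), -1) = Pow(Add(Mul(Rational(-1, 20), Add(-186, -20)), -551278), -1) = Pow(Add(Mul(Rational(-1, 20), -206), -551278), -1) = Pow(Add(Rational(103, 10), -551278), -1) = Pow(Rational(-5512677, 10), -1) = Rational(-10, 5512677)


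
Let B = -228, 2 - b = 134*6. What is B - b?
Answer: 574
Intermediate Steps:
b = -802 (b = 2 - 134*6 = 2 - 1*804 = 2 - 804 = -802)
B - b = -228 - 1*(-802) = -228 + 802 = 574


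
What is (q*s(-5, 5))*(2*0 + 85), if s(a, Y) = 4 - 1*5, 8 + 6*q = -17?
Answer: 2125/6 ≈ 354.17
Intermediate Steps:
q = -25/6 (q = -4/3 + (⅙)*(-17) = -4/3 - 17/6 = -25/6 ≈ -4.1667)
s(a, Y) = -1 (s(a, Y) = 4 - 5 = -1)
(q*s(-5, 5))*(2*0 + 85) = (-25/6*(-1))*(2*0 + 85) = 25*(0 + 85)/6 = (25/6)*85 = 2125/6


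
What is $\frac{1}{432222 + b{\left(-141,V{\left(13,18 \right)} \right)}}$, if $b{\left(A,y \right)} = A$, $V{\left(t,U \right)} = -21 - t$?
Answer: $\frac{1}{432081} \approx 2.3144 \cdot 10^{-6}$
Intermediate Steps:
$\frac{1}{432222 + b{\left(-141,V{\left(13,18 \right)} \right)}} = \frac{1}{432222 - 141} = \frac{1}{432081}$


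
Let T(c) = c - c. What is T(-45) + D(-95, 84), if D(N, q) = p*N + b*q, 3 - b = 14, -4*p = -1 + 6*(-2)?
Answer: -4931/4 ≈ -1232.8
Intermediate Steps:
T(c) = 0
p = 13/4 (p = -(-1 + 6*(-2))/4 = -(-1 - 12)/4 = -¼*(-13) = 13/4 ≈ 3.2500)
b = -11 (b = 3 - 1*14 = 3 - 14 = -11)
D(N, q) = -11*q + 13*N/4 (D(N, q) = 13*N/4 - 11*q = -11*q + 13*N/4)
T(-45) + D(-95, 84) = 0 + (-11*84 + (13/4)*(-95)) = 0 + (-924 - 1235/4) = 0 - 4931/4 = -4931/4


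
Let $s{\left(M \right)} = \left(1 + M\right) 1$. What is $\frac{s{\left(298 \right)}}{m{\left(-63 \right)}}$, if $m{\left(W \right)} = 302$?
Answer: $\frac{299}{302} \approx 0.99007$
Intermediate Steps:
$s{\left(M \right)} = 1 + M$
$\frac{s{\left(298 \right)}}{m{\left(-63 \right)}} = \frac{1 + 298}{302} = 299 \cdot \frac{1}{302} = \frac{299}{302}$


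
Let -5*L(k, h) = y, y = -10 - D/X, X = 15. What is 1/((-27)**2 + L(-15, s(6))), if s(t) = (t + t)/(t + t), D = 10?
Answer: 15/10967 ≈ 0.0013677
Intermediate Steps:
s(t) = 1 (s(t) = (2*t)/((2*t)) = (2*t)*(1/(2*t)) = 1)
y = -32/3 (y = -10 - 10/15 = -10 - 1*2/3 = -10 - 2/3 = -32/3 ≈ -10.667)
L(k, h) = 32/15 (L(k, h) = -1/5*(-32/3) = 32/15)
1/((-27)**2 + L(-15, s(6))) = 1/((-27)**2 + 32/15) = 1/(729 + 32/15) = 1/(10967/15) = 15/10967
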